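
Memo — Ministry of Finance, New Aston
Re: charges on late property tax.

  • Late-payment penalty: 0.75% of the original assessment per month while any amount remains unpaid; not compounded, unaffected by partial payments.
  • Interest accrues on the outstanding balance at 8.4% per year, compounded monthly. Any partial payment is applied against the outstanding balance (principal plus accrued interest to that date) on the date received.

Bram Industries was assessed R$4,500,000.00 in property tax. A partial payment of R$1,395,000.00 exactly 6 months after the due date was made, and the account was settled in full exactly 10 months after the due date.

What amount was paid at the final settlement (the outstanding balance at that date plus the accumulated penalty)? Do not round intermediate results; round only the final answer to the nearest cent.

Monthly rate = 8.4% ÷ 12 = 0.7%
Balance at month 6: R$4,500,000.0000 × (1 + 0.007)^6 = R$4,692,338.5325…
After R$1,395,000.00 payment: R$4,692,338.5325… − R$1,395,000.00 = R$3,297,338.5325…
Balance at month 10: R$3,297,338.5325… × (1 + 0.007)^4 = R$3,390,637.9608…
Penalty: 10 × 0.75% × R$4,500,000.00 = R$337,500.00
Final settlement = outstanding balance + penalty = R$3,390,637.9608… + R$337,500.00 = R$3,728,137.96

R$3,728,137.96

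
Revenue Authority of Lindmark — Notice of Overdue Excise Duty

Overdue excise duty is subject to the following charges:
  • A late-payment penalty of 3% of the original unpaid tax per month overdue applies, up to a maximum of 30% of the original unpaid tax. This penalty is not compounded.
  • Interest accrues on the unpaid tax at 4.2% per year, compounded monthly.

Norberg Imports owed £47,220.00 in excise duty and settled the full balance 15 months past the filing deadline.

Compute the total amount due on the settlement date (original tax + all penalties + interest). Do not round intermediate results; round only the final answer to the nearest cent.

Penalty (uncapped): 15 × 3% × £47,220.00 = £21,249.00; cap = 30% × £47,220.00 = £14,166.00 → penalty = £14,166.00
Interest (4.2%/yr ÷ 12 = 0.35%/month): £47,220.00 × ((1 + 0.0035)^15 − 1) = £2,540.7176…
Total = £47,220.00 + £14,166.0000 + £2,540.7176… = £63,926.72

£63,926.72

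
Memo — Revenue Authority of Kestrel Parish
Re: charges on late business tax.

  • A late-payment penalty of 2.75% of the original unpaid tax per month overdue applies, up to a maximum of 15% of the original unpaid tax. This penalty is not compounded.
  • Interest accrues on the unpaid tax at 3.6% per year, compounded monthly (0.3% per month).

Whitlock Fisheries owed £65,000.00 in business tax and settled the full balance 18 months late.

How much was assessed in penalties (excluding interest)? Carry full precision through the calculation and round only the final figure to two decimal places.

Penalty (uncapped): 18 × 2.75% × £65,000.00 = £32,175.00; cap = 15% × £65,000.00 = £9,750.00 → penalty = £9,750.00

£9,750.00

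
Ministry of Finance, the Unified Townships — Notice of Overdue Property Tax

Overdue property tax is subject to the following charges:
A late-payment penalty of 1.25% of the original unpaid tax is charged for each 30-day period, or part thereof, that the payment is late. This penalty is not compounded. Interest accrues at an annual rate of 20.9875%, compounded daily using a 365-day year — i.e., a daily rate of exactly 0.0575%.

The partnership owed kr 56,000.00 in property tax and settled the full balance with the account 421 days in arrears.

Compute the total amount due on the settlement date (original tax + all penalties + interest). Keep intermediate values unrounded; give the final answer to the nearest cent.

Penalty periods: ⌈421/30⌉ = 15; penalty = 15 × 1.25% × kr 56,000.00 = kr 10,500.00
Interest: kr 56,000.00 × ((1 + 0.000575)^421 − 1) = kr 56,000.00 × 0.27380111… = kr 15,332.8621…
Total = kr 56,000.00 + kr 10,500.0000 + kr 15,332.8621… = kr 81,832.86

kr 81,832.86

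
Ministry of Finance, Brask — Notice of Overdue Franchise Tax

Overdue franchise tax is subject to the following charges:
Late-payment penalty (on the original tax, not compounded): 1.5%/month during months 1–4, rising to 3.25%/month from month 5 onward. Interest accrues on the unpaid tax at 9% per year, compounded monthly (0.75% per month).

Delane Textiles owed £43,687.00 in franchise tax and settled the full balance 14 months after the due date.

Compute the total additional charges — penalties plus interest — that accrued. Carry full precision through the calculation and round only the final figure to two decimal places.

£21,637.10

Penalty, months 1–4: 4 × 1.5% × £43,687.00 = £2,621.22
Penalty, months 5–14: 10 × 3.25% × £43,687.00 = £14,198.28…
Interest: £43,687.00 × ((1 + 0.0075)^14 − 1) = £43,687.00 × 0.1102755… = £4,817.6070…
Penalties + interest = £16,819.4950 + £4,817.6070… = £21,637.10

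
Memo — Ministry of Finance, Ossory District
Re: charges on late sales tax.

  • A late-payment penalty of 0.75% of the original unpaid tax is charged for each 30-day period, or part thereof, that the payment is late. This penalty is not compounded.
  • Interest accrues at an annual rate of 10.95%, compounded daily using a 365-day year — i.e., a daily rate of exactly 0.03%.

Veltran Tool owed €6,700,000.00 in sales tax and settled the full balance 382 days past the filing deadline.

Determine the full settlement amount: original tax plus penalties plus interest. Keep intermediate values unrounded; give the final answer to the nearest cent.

€8,166,666.88

Penalty periods: ⌈382/30⌉ = 13; penalty = 13 × 0.75% × €6,700,000.00 = €653,250.00
Interest: €6,700,000.00 × ((1 + 0.0003)^382 − 1) = €6,700,000.00 × 0.12140550… = €813,416.8812…
Total = €6,700,000.00 + €653,250.0000 + €813,416.8812… = €8,166,666.88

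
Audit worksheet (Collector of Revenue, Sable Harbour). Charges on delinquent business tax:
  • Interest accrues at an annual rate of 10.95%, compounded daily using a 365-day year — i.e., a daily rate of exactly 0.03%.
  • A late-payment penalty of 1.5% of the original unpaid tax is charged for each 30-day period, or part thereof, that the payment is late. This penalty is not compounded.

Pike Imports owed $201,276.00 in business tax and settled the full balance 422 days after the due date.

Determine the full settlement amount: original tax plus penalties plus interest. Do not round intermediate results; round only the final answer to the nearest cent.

$273,723.56

Penalty periods: ⌈422/30⌉ = 15; penalty = 15 × 1.5% × $201,276.00 = $45,287.10
Interest: $201,276.00 × ((1 + 0.0003)^422 − 1) = $201,276.00 × 0.13494139… = $27,160.4639…
Total = $201,276.00 + $45,287.1000 + $27,160.4639… = $273,723.56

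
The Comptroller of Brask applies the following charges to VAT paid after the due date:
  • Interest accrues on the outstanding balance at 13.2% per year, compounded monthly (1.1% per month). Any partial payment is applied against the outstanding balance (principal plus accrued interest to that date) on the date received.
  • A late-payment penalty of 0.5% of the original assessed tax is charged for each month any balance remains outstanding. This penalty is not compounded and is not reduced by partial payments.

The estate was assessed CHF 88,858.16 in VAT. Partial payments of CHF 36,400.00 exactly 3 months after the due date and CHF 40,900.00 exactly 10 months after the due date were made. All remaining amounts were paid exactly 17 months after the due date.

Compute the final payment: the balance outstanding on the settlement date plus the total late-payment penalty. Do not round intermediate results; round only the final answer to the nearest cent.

CHF 27,993.71

Balance at month 3: CHF 88,858.1600 × (1 + 0.011)^3 = CHF 91,822.8531…
After CHF 36,400.00 payment: CHF 91,822.8531… − CHF 36,400.00 = CHF 55,422.8531…
Balance at month 10: CHF 55,422.8531… × (1 + 0.011)^7 = CHF 59,833.8527…
After CHF 40,900.00 payment: CHF 59,833.8527… − CHF 40,900.00 = CHF 18,933.8527…
Balance at month 17: CHF 18,933.8527… × (1 + 0.011)^7 = CHF 20,440.7621…
Penalty: 17 × 0.5% × CHF 88,858.16 = CHF 7,552.94…
Final settlement = outstanding balance + penalty = CHF 20,440.7621… + CHF 7,552.94… = CHF 27,993.71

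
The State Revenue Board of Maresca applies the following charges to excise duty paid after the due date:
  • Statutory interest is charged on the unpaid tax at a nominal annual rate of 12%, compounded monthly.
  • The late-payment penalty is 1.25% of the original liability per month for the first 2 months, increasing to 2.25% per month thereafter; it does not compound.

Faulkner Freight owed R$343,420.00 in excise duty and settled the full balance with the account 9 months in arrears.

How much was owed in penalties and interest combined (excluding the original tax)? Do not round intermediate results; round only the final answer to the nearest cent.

R$94,847.55

Penalty, months 1–2: 2 × 1.25% × R$343,420.00 = R$8,585.50
Penalty, months 3–9: 7 × 2.25% × R$343,420.00 = R$54,088.65
Interest (12%/yr ÷ 12 = 1%/month): R$343,420.00 × ((1 + 0.01)^9 − 1) = R$32,173.3963…
Penalties + interest = R$62,674.1500 + R$32,173.3963… = R$94,847.55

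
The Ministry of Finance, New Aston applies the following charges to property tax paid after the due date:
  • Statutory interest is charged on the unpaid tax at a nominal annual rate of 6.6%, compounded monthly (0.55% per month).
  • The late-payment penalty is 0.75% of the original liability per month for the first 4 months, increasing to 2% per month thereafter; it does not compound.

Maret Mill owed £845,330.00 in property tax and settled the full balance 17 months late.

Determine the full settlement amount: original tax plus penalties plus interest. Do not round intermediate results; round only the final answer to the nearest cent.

£1,173,089.25

Penalty, months 1–4: 4 × 0.75% × £845,330.00 = £25,359.90
Penalty, months 5–17: 13 × 2% × £845,330.00 = £219,785.80
Interest: £845,330.00 × ((1 + 0.0055)^17 − 1) = £845,330.00 × 0.0977293… = £82,613.5466…
Total = £845,330.00 + £245,145.7000 + £82,613.5466… = £1,173,089.25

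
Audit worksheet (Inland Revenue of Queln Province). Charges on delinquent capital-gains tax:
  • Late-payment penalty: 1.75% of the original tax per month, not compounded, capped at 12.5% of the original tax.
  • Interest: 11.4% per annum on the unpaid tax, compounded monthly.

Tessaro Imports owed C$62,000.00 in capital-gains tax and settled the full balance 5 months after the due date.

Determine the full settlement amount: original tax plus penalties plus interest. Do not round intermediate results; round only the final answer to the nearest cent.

C$70,426.49

Penalty: 5 × 1.75% × C$62,000.00 = C$5,425.00 (below the 12.5% cap of C$7,750.00)
Interest (11.4%/yr ÷ 12 = 0.95%/month): C$62,000.00 × ((1 + 0.0095)^5 − 1) = C$3,001.4891…
Total = C$62,000.00 + C$5,425.0000 + C$3,001.4891… = C$70,426.49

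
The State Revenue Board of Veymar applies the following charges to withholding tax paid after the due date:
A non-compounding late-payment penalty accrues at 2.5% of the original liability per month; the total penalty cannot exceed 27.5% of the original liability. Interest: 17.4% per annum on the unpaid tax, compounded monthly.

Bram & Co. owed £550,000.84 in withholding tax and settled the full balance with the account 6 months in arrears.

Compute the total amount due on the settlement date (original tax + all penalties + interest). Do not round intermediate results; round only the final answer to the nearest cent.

£682,119.51

Penalty: 6 × 2.5% × £550,000.84 = £82,500.13… (below the 27.5% cap of £151,250.23…)
Interest (17.4%/yr ÷ 12 = 1.45%/month): £550,000.84 × ((1 + 0.0145)^6 − 1) = £49,618.5400…
Total = £550,000.84 + £82,500.1260 + £49,618.5400… = £682,119.51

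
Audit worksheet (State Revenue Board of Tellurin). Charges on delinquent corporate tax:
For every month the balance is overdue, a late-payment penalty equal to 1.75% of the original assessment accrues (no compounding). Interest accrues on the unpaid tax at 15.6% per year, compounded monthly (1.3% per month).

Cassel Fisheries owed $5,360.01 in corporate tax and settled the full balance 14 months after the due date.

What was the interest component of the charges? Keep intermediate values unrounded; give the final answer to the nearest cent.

Interest: $5,360.01 × ((1 + 0.013)^14 − 1) = $5,360.01 × 0.1982081… = $1,062.3972…

$1,062.40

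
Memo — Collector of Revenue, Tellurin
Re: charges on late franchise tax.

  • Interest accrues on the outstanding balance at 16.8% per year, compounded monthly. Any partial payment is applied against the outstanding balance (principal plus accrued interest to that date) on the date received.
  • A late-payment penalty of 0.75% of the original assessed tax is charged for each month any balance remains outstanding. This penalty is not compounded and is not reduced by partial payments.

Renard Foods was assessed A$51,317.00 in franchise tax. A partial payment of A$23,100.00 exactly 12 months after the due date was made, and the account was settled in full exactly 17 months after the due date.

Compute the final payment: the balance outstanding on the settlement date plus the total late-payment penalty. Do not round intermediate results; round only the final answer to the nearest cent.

A$46,778.98

Monthly rate = 16.8% ÷ 12 = 1.4%
Balance at month 12: A$51,317.0000 × (1 + 0.014)^12 = A$60,634.0698…
After A$23,100.00 payment: A$60,634.0698… − A$23,100.00 = A$37,534.0698…
Balance at month 17: A$37,534.0698… × (1 + 0.014)^5 = A$40,236.0586…
Penalty: 17 × 0.75% × A$51,317.00 = A$6,542.92…
Final settlement = outstanding balance + penalty = A$40,236.0586… + A$6,542.92… = A$46,778.98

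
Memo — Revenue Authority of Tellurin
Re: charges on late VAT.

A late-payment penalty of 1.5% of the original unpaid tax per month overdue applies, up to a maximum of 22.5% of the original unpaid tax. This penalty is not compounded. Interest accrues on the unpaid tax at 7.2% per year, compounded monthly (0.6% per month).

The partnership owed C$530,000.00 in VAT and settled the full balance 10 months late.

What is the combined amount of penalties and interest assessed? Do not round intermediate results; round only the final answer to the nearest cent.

C$112,172.48

Penalty: 10 × 1.5% × C$530,000.00 = C$79,500.00 (below the 22.5% cap of C$119,250.00)
Interest: C$530,000.00 × ((1 + 0.006)^10 − 1) = C$530,000.00 × 0.0616462… = C$32,672.4829…
Penalties + interest = C$79,500.0000 + C$32,672.4829… = C$112,172.48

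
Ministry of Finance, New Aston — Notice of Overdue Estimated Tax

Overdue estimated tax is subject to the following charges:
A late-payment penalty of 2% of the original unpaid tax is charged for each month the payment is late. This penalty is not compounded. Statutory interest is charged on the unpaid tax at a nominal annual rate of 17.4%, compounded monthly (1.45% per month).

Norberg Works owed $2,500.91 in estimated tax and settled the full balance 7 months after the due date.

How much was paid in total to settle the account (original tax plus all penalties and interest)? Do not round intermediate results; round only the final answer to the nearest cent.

$3,116.19

Late-payment penalty: 7 × 2% × $2,500.91 = $350.13…
Interest: $2,500.91 × ((1 + 0.0145)^7 − 1) = $2,500.91 × 0.1060235… = $265.1553…
Total = $2,500.91 + $350.1274 + $265.1553… = $3,116.19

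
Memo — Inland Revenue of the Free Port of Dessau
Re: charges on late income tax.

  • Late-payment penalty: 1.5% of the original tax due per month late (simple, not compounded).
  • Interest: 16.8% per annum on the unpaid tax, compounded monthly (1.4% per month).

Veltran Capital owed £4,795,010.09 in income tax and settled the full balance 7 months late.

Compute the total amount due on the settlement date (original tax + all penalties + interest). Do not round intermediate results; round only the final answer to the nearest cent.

£5,788,600.41

Late-payment penalty: 7 × 1.5% × £4,795,010.09 = £503,476.06…
Interest: £4,795,010.09 × ((1 + 0.014)^7 − 1) = £4,795,010.09 × 0.1022134… = £490,114.2647…
Total = £4,795,010.09 + £503,476.0595… + £490,114.2647… = £5,788,600.41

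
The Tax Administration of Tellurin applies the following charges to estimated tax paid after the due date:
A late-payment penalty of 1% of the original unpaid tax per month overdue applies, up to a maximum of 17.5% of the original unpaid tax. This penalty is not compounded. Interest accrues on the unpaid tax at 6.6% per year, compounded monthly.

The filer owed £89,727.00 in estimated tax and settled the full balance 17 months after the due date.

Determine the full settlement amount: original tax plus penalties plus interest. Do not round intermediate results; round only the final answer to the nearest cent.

£113,749.55

Penalty: 17 × 1% × £89,727.00 = £15,253.59 (below the 17.5% cap of £15,702.23…)
Interest (6.6%/yr ÷ 12 = 0.55%/month): £89,727.00 × ((1 + 0.0055)^17 − 1) = £8,768.9609…
Total = £89,727.00 + £15,253.5900 + £8,768.9609… = £113,749.55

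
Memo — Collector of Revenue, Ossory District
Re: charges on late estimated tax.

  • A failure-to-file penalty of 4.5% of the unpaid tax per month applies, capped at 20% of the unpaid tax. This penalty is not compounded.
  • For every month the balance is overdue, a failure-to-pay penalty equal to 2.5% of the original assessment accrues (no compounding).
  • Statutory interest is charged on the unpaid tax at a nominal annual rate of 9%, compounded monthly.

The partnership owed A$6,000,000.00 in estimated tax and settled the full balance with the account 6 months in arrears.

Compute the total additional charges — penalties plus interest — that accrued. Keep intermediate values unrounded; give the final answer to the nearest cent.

Failure-to-file: 6 × 4.5% × A$6,000,000.00 = A$1,620,000.00, capped at 20% × A$6,000,000.00 = A$1,200,000.00
Failure-to-pay penalty = 2.5% × A$6,000,000.00 × 6 mo = A$900,000.00
Interest (9%/yr ÷ 12 = 0.75%/month): A$6,000,000.00 × ((1 + 0.0075)^6 − 1) = A$275,113.4106…
Penalties + interest = A$2,100,000.0000 + A$275,113.4106… = A$2,375,113.41

A$2,375,113.41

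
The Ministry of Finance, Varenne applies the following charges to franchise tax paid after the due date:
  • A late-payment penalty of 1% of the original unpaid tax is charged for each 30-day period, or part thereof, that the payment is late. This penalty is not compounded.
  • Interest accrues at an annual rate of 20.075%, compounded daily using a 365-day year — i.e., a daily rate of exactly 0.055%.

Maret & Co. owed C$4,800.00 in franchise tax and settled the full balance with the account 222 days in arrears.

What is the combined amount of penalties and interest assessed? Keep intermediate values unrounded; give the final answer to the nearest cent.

Penalty periods: ⌈222/30⌉ = 8; penalty = 8 × 1% × C$4,800.00 = C$384.00
Interest: C$4,800.00 × ((1 + 0.00055)^222 − 1) = C$4,800.00 × 0.12982916… = C$623.1800…
Penalties + interest = C$384.0000 + C$623.1800… = C$1,007.18

C$1,007.18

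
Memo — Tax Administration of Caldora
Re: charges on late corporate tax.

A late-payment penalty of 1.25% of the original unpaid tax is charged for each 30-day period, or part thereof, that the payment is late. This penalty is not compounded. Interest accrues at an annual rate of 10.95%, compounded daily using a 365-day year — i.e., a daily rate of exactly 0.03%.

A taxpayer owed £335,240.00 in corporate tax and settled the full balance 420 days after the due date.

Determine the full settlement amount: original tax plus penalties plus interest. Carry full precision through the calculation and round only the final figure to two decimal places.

£438,916.57

Penalty periods: ⌈420/30⌉ = 14; penalty = 14 × 1.25% × £335,240.00 = £58,667.00
Interest: £335,240.00 × ((1 + 0.0003)^420 − 1) = £335,240.00 × 0.13426073… = £45,009.5687…
Total = £335,240.00 + £58,667.0000 + £45,009.5687… = £438,916.57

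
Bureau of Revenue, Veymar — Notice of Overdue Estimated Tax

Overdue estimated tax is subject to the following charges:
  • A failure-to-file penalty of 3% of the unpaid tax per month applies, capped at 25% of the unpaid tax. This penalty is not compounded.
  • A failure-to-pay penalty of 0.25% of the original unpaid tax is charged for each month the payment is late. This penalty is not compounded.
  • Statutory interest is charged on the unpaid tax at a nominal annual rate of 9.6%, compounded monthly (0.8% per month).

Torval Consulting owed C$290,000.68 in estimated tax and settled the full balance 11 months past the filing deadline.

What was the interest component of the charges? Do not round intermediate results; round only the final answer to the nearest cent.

Interest: C$290,000.68 × ((1 + 0.008)^11 − 1) = C$290,000.68 × 0.0916058… = C$26,565.7579…

C$26,565.76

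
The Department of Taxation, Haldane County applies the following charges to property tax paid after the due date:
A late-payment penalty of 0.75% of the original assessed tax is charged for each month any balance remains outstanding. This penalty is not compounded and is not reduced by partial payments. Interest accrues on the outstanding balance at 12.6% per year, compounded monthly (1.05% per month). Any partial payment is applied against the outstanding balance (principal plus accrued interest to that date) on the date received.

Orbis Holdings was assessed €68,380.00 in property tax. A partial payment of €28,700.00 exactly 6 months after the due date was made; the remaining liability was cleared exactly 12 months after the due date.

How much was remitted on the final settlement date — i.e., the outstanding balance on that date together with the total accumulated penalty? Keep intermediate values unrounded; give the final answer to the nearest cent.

Balance at month 6: €68,380.0000 × (1 + 0.0105)^6 = €72,802.6191…
After €28,700.00 payment: €72,802.6191… − €28,700.00 = €44,102.6191…
Balance at month 12: €44,102.6191… × (1 + 0.0105)^6 = €46,955.0480…
Penalty: 12 × 0.75% × €68,380.00 = €6,154.20
Final settlement = outstanding balance + penalty = €46,955.0480… + €6,154.20 = €53,109.25

€53,109.25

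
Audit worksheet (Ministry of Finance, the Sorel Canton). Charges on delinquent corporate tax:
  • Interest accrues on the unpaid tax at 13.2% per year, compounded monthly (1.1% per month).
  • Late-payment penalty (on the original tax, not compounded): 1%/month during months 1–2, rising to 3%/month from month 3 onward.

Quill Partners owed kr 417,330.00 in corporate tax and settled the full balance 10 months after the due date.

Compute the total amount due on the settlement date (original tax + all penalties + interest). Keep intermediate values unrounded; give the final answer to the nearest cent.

kr 574,082.42

Penalty, months 1–2: 2 × 1% × kr 417,330.00 = kr 8,346.60
Penalty, months 3–10: 8 × 3% × kr 417,330.00 = kr 100,159.20
Interest: kr 417,330.00 × ((1 + 0.011)^10 − 1) = kr 417,330.00 × 0.1156078… = kr 48,246.6180…
Total = kr 417,330.00 + kr 108,505.8000 + kr 48,246.6180… = kr 574,082.42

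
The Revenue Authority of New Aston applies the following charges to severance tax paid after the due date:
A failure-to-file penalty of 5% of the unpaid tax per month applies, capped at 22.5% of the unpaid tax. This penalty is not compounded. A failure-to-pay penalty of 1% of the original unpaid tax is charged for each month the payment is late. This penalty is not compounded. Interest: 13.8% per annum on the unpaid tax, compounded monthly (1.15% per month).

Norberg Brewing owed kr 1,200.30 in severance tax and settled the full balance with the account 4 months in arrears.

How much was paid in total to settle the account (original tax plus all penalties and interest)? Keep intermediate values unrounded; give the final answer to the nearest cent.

Failure-to-file: 4 × 5% × kr 1,200.30 = kr 240.06 (under the 22.5% cap)
Failure-to-pay penalty = 1% × kr 1,200.30 × 4 mo = kr 48.01…
Interest: kr 1,200.30 × ((1 + 0.0115)^4 − 1) = kr 1,200.30 × 0.0467996… = kr 56.1736…
Total = kr 1,200.30 + kr 288.0720 + kr 56.1736… = kr 1,544.55

kr 1,544.55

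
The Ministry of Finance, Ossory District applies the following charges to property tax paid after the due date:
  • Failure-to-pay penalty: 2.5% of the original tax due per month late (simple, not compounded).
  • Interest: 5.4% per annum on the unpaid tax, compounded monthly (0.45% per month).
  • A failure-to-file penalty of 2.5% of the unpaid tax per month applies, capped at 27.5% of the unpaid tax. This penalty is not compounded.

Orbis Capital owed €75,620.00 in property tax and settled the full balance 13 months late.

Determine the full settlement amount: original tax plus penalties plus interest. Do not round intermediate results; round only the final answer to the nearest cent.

Failure-to-file: 13 × 2.5% × €75,620.00 = €24,576.50, capped at 27.5% × €75,620.00 = €20,795.50
Failure-to-pay penalty = 2.5% × €75,620.00 × 13 mo = €24,576.50
Interest: €75,620.00 × ((1 + 0.0045)^13 − 1) = €75,620.00 × 0.0601059… = €4,545.2049…
Total = €75,620.00 + €45,372.0000 + €4,545.2049… = €125,537.20

€125,537.20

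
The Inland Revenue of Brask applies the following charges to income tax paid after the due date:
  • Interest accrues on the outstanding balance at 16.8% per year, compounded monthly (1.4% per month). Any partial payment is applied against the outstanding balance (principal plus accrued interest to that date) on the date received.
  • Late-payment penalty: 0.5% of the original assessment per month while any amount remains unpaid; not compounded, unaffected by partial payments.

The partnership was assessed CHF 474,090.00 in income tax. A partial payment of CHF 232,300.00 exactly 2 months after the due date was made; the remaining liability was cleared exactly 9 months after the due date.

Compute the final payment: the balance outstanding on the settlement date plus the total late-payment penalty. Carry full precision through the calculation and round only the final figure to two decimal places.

CHF 302,572.00

Balance at month 2: CHF 474,090.0000 × (1 + 0.014)^2 = CHF 487,457.4416…
After CHF 232,300.00 payment: CHF 487,457.4416… − CHF 232,300.00 = CHF 255,157.4416…
Balance at month 9: CHF 255,157.4416… × (1 + 0.014)^7 = CHF 281,237.9502…
Penalty: 9 × 0.5% × CHF 474,090.00 = CHF 21,334.05
Final settlement = outstanding balance + penalty = CHF 281,237.9502… + CHF 21,334.05 = CHF 302,572.00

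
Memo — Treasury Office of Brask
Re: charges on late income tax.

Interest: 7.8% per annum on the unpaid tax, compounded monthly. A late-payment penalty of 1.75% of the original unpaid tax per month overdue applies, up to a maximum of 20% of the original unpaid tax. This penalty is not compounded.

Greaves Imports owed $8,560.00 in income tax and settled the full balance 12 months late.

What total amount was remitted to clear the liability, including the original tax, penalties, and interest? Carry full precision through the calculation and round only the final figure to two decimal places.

$10,964.07

Penalty (uncapped): 12 × 1.75% × $8,560.00 = $1,797.60; cap = 20% × $8,560.00 = $1,712.00 → penalty = $1,712.00
Interest (7.8%/yr ÷ 12 = 0.65%/month): $8,560.00 × ((1 + 0.0065)^12 − 1) = $692.0744…
Total = $8,560.00 + $1,712.0000 + $692.0744… = $10,964.07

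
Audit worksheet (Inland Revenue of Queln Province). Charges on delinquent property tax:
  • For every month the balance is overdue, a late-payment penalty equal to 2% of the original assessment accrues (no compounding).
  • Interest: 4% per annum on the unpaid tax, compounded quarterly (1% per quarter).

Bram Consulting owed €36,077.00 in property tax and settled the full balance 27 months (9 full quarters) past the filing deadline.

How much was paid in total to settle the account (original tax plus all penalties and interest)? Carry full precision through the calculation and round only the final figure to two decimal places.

Late-payment penalty = 2% × €36,077.00 × 27 mo = €19,481.58
Interest: €36,077.00 × ((1 + 0.01)^9 − 1) = €36,077.00 × 0.0936853… = €3,379.8836…
Total = €36,077.00 + €19,481.5800 + €3,379.8836… = €58,938.46

€58,938.46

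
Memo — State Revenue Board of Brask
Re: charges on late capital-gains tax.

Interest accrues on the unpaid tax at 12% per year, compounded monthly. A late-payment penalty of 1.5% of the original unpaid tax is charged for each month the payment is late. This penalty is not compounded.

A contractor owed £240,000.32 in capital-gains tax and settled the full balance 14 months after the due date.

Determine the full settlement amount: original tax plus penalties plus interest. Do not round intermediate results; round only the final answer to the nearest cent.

£326,274.25

Late-payment penalty = 1.5% × £240,000.32 × 14 mo = £50,400.07…
Interest (12%/yr ÷ 12 = 1%/month): £240,000.32 × ((1 + 0.01)^14 − 1) = £35,873.8590…
Total = £240,000.32 + £50,400.0672 + £35,873.8590… = £326,274.25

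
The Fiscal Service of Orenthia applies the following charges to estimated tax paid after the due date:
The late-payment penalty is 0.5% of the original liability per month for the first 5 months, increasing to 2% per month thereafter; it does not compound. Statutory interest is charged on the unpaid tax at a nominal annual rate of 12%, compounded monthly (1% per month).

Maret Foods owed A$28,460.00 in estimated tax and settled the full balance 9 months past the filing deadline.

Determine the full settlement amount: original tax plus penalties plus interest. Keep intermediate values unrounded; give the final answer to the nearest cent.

A$34,114.58

Penalty, months 1–5: 5 × 0.5% × A$28,460.00 = A$711.50
Penalty, months 6–9: 4 × 2% × A$28,460.00 = A$2,276.80
Interest: A$28,460.00 × ((1 + 0.01)^9 − 1) = A$28,460.00 × 0.0936853… = A$2,666.2829…
Total = A$28,460.00 + A$2,988.3000 + A$2,666.2829… = A$34,114.58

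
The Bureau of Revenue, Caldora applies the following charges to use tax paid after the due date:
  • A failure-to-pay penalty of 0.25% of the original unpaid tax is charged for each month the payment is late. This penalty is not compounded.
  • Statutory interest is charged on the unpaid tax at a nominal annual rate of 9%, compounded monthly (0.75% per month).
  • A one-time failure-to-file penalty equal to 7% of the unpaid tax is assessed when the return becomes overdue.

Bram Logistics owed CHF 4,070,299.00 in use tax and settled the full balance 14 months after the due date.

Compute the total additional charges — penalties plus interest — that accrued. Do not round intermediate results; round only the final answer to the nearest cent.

CHF 876,235.77

Failure-to-file penalty: 7% × CHF 4,070,299.00 = CHF 284,920.93
Failure-to-pay penalty: 14 × 0.25% × CHF 4,070,299.00 = CHF 142,460.47…
Interest: CHF 4,070,299.00 × ((1 + 0.0075)^14 − 1) = CHF 4,070,299.00 × 0.1102755… = CHF 448,854.3704…
Penalties + interest = CHF 427,381.3950 + CHF 448,854.3704… = CHF 876,235.77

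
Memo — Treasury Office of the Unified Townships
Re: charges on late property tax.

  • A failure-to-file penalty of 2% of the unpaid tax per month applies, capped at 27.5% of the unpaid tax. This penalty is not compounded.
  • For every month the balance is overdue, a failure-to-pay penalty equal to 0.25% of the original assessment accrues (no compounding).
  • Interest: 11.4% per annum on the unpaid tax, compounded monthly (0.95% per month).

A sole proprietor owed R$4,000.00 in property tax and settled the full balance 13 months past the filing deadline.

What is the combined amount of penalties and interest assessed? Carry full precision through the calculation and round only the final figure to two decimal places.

Failure-to-file: 13 × 2% × R$4,000.00 = R$1,040.00 (under the 27.5% cap)
Failure-to-pay penalty: 13 × 0.25% × R$4,000.00 = R$130.00
Interest: R$4,000.00 × ((1 + 0.0095)^13 − 1) = R$4,000.00 × 0.1307906… = R$523.1625…
Penalties + interest = R$1,170.0000 + R$523.1625… = R$1,693.16

R$1,693.16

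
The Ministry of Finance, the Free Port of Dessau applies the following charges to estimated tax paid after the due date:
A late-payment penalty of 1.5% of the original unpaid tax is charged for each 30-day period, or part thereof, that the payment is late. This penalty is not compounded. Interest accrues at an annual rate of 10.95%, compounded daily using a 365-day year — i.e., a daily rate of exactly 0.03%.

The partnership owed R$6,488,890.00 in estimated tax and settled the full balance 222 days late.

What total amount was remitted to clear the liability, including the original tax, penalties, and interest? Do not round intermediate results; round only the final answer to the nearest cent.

R$7,714,363.40

Penalty periods: ⌈222/30⌉ = 8; penalty = 8 × 1.5% × R$6,488,890.00 = R$778,666.80
Interest: R$6,488,890.00 × ((1 + 0.0003)^222 − 1) = R$6,488,890.00 × 0.06885717… = R$446,806.6000…
Total = R$6,488,890.00 + R$778,666.8000 + R$446,806.6000… = R$7,714,363.40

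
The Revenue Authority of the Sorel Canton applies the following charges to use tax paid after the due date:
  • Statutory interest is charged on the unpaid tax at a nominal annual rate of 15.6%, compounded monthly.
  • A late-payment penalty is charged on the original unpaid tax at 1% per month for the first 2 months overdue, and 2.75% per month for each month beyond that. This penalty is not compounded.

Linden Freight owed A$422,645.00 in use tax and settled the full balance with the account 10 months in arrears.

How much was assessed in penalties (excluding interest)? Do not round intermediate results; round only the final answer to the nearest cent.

A$101,434.80

Penalty, months 1–2: 2 × 1% × A$422,645.00 = A$8,452.90
Penalty, months 3–10: 8 × 2.75% × A$422,645.00 = A$92,981.90
Total penalty = A$8,452.90 + A$92,981.90 = A$101,434.80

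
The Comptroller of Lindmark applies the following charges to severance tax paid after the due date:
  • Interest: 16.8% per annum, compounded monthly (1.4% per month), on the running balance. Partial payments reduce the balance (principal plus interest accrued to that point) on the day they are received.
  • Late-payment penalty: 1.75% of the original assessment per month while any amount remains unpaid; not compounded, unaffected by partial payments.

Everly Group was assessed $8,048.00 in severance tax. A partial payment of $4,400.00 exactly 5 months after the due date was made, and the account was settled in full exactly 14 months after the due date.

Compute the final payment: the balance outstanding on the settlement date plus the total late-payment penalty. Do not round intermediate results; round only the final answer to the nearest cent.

$6,762.59

Balance at month 5: $8,048.0000 × (1 + 0.014)^5 = $8,627.3565…
After $4,400.00 payment: $8,627.3565… − $4,400.00 = $4,227.3565…
Balance at month 14: $4,227.3565… × (1 + 0.014)^9 = $4,790.8267…
Penalty: 14 × 1.75% × $8,048.00 = $1,971.76
Final settlement = outstanding balance + penalty = $4,790.8267… + $1,971.76 = $6,762.59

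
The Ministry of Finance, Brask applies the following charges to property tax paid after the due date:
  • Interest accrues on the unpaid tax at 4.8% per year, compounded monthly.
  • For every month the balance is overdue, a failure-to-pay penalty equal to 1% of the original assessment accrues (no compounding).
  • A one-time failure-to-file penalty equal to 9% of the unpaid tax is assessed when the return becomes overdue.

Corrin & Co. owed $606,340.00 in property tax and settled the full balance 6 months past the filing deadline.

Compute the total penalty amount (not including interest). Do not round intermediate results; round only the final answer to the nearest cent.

$90,951.00

Failure-to-file penalty: 9% × $606,340.00 = $54,570.60
Failure-to-pay penalty: 6 × 1% × $606,340.00 = $36,380.40
Total penalty = $54,570.60 + $36,380.40 = $90,951.00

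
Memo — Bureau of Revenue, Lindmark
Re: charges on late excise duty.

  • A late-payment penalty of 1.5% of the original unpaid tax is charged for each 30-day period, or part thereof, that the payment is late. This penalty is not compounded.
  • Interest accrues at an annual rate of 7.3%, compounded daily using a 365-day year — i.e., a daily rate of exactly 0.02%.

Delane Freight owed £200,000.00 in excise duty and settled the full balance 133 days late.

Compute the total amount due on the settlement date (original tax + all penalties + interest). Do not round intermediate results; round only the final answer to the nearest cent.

£220,390.84

Penalty periods: ⌈133/30⌉ = 5; penalty = 5 × 1.5% × £200,000.00 = £15,000.00
Interest: £200,000.00 × ((1 + 0.0002)^133 − 1) = £200,000.00 × 0.02695421… = £5,390.8413…
Total = £200,000.00 + £15,000.0000 + £5,390.8413… = £220,390.84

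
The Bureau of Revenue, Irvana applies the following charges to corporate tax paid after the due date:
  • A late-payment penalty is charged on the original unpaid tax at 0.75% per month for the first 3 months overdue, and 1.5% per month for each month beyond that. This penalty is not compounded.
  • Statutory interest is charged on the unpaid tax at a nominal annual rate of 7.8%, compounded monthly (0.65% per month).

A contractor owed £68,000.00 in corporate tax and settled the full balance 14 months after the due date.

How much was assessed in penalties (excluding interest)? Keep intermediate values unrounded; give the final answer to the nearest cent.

£12,750.00

Penalty, months 1–3: 3 × 0.75% × £68,000.00 = £1,530.00
Penalty, months 4–14: 11 × 1.5% × £68,000.00 = £11,220.00
Total penalty = £1,530.00 + £11,220.00 = £12,750.00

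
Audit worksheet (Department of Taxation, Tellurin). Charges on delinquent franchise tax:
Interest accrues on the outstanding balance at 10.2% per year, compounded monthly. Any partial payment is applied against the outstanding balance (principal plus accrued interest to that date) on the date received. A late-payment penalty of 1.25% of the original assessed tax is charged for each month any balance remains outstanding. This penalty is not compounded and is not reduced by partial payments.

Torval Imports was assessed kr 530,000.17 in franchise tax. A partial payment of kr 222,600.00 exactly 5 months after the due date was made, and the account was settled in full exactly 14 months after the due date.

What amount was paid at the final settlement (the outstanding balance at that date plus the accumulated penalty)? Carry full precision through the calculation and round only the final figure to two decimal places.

Monthly rate = 10.2% ÷ 12 = 0.85%
Balance at month 5: kr 530,000.1700 × (1 + 0.0085)^5 = kr 552,911.3711…
After kr 222,600.00 payment: kr 552,911.3711… − kr 222,600.00 = kr 330,311.3711…
Balance at month 14: kr 330,311.3711… × (1 + 0.0085)^9 = kr 356,456.5896…
Penalty: 14 × 1.25% × kr 530,000.17 = kr 92,750.03…
Final settlement = outstanding balance + penalty = kr 356,456.5896… + kr 92,750.03… = kr 449,206.62

kr 449,206.62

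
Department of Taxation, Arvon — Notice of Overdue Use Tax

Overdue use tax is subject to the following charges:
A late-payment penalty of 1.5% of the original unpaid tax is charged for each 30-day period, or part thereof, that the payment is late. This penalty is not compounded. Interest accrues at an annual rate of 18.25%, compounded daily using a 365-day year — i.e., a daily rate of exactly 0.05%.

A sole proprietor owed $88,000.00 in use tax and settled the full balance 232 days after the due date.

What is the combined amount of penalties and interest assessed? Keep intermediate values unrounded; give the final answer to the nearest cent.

$21,380.77

Penalty periods: ⌈232/30⌉ = 8; penalty = 8 × 1.5% × $88,000.00 = $10,560.00
Interest: $88,000.00 × ((1 + 0.0005)^232 − 1) = $88,000.00 × 0.12296332… = $10,820.7719…
Penalties + interest = $10,560.0000 + $10,820.7719… = $21,380.77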